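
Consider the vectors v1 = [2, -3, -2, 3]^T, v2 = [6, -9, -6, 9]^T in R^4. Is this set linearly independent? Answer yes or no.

Form the matrix with these vectors as rows and row reduce.
R2 ← R2 − (3)·R1: [0, 0, 0, 0]
1 nonzero row, so the 2 vectors span a space of dimension 1.
Since 1 < 2, the vectors are linearly dependent.

no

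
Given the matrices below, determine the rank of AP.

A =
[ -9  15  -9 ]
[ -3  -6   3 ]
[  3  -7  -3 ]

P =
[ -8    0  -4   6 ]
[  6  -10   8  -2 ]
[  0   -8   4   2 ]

First compute AP:
[[162, -78, 120, -102],
 [-12,  36, -24,   0],
 [-66,  94, -80,  26]]
Now row reduce the product.
R2 ← R2 + (2/27)·R1: [0, 272/9, -136/9, -68/9]
R3 ← R3 + (11/27)·R1: [0, 560/9, -280/9, -140/9]
R3 ← R3 − (35/17)·R2: [0, 0, 0, 0]
2 nonzero rows, so rank(AP) = 2.

2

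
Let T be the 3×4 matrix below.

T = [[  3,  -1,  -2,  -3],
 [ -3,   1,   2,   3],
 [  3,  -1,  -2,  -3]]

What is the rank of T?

1

Row reduce to echelon form.
R2 ← R2 + R1: [0, 0, 0, 0]
R3 ← R3 − R1: [0, 0, 0, 0]
Echelon form has 1 nonzero row, so rank(T) = 1.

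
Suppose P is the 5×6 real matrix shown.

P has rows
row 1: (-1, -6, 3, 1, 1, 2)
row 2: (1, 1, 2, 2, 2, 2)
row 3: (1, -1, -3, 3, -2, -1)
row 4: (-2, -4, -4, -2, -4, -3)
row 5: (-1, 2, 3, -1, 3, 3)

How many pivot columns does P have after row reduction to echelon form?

Row reduce to echelon form.
R2 ← R2 + R1: [0, -5, 5, 3, 3, 4]
R3 ← R3 + R1: [0, -7, 0, 4, -1, 1]
R4 ← R4 − (2)·R1: [0, 8, -10, -4, -6, -7]
R5 ← R5 − R1: [0, 8, 0, -2, 2, 1]
R3 ← R3 − (7/5)·R2: [0, 0, -7, -1/5, -26/5, -23/5]
R4 ← R4 + (8/5)·R2: [0, 0, -2, 4/5, -6/5, -3/5]
R5 ← R5 + (8/5)·R2: [0, 0, 8, 14/5, 34/5, 37/5]
R4 ← R4 − (2/7)·R3: [0, 0, 0, 6/7, 2/7, 5/7]
R5 ← R5 + (8/7)·R3: [0, 0, 0, 18/7, 6/7, 15/7]
R5 ← R5 − (3)·R4: [0, 0, 0, 0, 0, 0]
Echelon form has 4 nonzero rows, so rank(P) = 4.
Each nonzero row contributes one pivot column: 4 pivot columns.

4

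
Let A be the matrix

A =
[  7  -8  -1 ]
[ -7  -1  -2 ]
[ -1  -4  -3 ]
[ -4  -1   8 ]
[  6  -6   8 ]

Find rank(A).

3

Row reduce to echelon form.
R2 ← R2 + R1: [0, -9, -3]
R3 ← R3 + (1/7)·R1: [0, -36/7, -22/7]
R4 ← R4 + (4/7)·R1: [0, -39/7, 52/7]
R5 ← R5 − (6/7)·R1: [0, 6/7, 62/7]
R3 ← R3 − (4/7)·R2: [0, 0, -10/7]
R4 ← R4 − (13/21)·R2: [0, 0, 65/7]
R5 ← R5 + (2/21)·R2: [0, 0, 60/7]
R4 ← R4 + (13/2)·R3: [0, 0, 0]
R5 ← R5 + (6)·R3: [0, 0, 0]
Echelon form has 3 nonzero rows, so rank(A) = 3.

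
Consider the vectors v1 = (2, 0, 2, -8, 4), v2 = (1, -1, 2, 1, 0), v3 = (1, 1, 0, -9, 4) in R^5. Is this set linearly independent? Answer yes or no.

Form the matrix with these vectors as rows and row reduce.
R2 ← R2 − (1/2)·R1: [0, -1, 1, 5, -2]
R3 ← R3 − (1/2)·R1: [0, 1, -1, -5, 2]
R3 ← R3 + R2: [0, 0, 0, 0, 0]
2 nonzero rows, so the 3 vectors span a space of dimension 2.
Since 2 < 3, the vectors are linearly dependent.

no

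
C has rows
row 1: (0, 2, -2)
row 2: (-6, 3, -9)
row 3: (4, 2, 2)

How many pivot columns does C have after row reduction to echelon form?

Row reduce to echelon form.
Swap R1 ↔ R2
R3 ← R3 + (2/3)·R1: [0, 4, -4]
R3 ← R3 − (2)·R2: [0, 0, 0]
Echelon form has 2 nonzero rows, so rank(C) = 2.
Each nonzero row contributes one pivot column: 2 pivot columns.

2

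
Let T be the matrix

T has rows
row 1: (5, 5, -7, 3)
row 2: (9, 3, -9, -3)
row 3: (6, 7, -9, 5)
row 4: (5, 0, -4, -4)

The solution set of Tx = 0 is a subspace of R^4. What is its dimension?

Row reduce to echelon form.
R2 ← R2 − (9/5)·R1: [0, -6, 18/5, -42/5]
R3 ← R3 − (6/5)·R1: [0, 1, -3/5, 7/5]
R4 ← R4 − R1: [0, -5, 3, -7]
R3 ← R3 + (1/6)·R2: [0, 0, 0, 0]
R4 ← R4 − (5/6)·R2: [0, 0, 0, 0]
2 nonzero rows, so rank(T) = 2.
T has 4 columns; by rank–nullity, nullity = 4 − 2 = 2.

2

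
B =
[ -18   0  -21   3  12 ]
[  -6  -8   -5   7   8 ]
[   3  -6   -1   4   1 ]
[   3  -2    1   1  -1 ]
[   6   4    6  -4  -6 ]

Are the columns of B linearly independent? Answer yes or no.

no

Row reduce B to echelon form.
R2 ← R2 − (1/3)·R1: [0, -8, 2, 6, 4]
R3 ← R3 + (1/6)·R1: [0, -6, -9/2, 9/2, 3]
R4 ← R4 + (1/6)·R1: [0, -2, -5/2, 3/2, 1]
R5 ← R5 + (1/3)·R1: [0, 4, -1, -3, -2]
R3 ← R3 − (3/4)·R2: [0, 0, -6, 0, 0]
R4 ← R4 − (1/4)·R2: [0, 0, -3, 0, 0]
R5 ← R5 + (1/2)·R2: [0, 0, 0, 0, 0]
R4 ← R4 − (1/2)·R3: [0, 0, 0, 0, 0]
3 pivots among 5 columns.
Only 3 < 5 pivot columns, so the columns are linearly dependent.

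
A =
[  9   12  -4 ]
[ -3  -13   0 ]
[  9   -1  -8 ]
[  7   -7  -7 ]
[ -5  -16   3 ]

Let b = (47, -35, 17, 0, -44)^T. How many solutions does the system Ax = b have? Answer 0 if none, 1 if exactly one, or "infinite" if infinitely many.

Row reduce the augmented matrix [A | b].
R2 ← R2 + (1/3)·R1: [0, -9, -4/3, -58/3]
R3 ← R3 − R1: [0, -13, -4, -30]
R4 ← R4 − (7/9)·R1: [0, -49/3, -35/9, -329/9]
R5 ← R5 + (5/9)·R1: [0, -28/3, 7/9, -161/9]
R3 ← R3 − (13/9)·R2: [0, 0, -56/27, -56/27]
R4 ← R4 − (49/27)·R2: [0, 0, -119/81, -119/81]
R5 ← R5 − (28/27)·R2: [0, 0, 175/81, 175/81]
R4 ← R4 − (17/24)·R3: [0, 0, 0, 0]
R5 ← R5 + (25/24)·R3: [0, 0, 0, 0]
The echelon form has 3 nonzero rows, and every pivot lies in the first 3 columns, so rank(A) = rank([A|b]) = 3.
The system is consistent.
rank = 3 = number of unknowns, so the solution is unique.

1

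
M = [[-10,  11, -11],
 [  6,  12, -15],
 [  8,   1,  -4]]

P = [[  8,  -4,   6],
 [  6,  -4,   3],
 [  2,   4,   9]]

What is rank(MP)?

2

First compute MP:
[[-36, -48, -126],
 [ 90, -132, -63],
 [ 62, -52,  15]]
Now row reduce the product.
R2 ← R2 + (5/2)·R1: [0, -252, -378]
R3 ← R3 + (31/18)·R1: [0, -404/3, -202]
R3 ← R3 − (101/189)·R2: [0, 0, 0]
2 nonzero rows, so rank(MP) = 2.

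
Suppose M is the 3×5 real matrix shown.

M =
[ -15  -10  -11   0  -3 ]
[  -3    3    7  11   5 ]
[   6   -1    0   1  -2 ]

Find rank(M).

3

Row reduce to echelon form.
R2 ← R2 − (1/5)·R1: [0, 5, 46/5, 11, 28/5]
R3 ← R3 + (2/5)·R1: [0, -5, -22/5, 1, -16/5]
R3 ← R3 + R2: [0, 0, 24/5, 12, 12/5]
Echelon form has 3 nonzero rows, so rank(M) = 3.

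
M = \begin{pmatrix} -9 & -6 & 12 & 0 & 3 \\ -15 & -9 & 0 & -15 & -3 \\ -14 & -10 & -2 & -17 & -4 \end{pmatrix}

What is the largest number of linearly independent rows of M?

3

Row reduce to echelon form.
R2 ← R2 − (5/3)·R1: [0, 1, -20, -15, -8]
R3 ← R3 − (14/9)·R1: [0, -2/3, -62/3, -17, -26/3]
R3 ← R3 + (2/3)·R2: [0, 0, -34, -27, -14]
Echelon form has 3 nonzero rows, so rank(M) = 3.
The rank gives the maximum number of linearly independent rows: 3.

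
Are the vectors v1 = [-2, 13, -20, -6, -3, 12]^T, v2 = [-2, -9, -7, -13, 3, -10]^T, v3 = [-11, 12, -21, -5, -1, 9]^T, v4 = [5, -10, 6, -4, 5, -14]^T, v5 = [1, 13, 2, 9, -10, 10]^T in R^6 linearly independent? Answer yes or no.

yes

Form the matrix with these vectors as rows and row reduce.
R2 ← R2 − R1: [0, -22, 13, -7, 6, -22]
R3 ← R3 − (11/2)·R1: [0, -119/2, 89, 28, 31/2, -57]
R4 ← R4 + (5/2)·R1: [0, 45/2, -44, -19, -5/2, 16]
R5 ← R5 + (1/2)·R1: [0, 39/2, -8, 6, -23/2, 16]
R3 ← R3 − (119/44)·R2: [0, 0, 2369/44, 2065/44, -8/11, 5/2]
R4 ← R4 + (45/44)·R2: [0, 0, -1351/44, -1151/44, 40/11, -13/2]
R5 ← R5 + (39/44)·R2: [0, 0, 155/44, -9/44, -68/11, -7/2]
R4 ← R4 + (1351/2369)·R3: [0, 0, 0, 1434/2369, 7632/2369, -12021/2369]
R5 ← R5 − (155/2369)·R3: [0, 0, 0, -7759/2369, -14532/2369, -8679/2369]
R5 ← R5 + (7759/1434)·R4: [0, 0, 0, 0, 2700/239, -14875/478]
5 nonzero rows, so the 5 vectors span a space of dimension 5.
Since 5 = 5, the vectors are linearly independent.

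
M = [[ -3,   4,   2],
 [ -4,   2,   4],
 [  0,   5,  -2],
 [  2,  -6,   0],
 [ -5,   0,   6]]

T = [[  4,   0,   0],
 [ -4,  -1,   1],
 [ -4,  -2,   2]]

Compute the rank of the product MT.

First compute MT:
[[-36,  -8,   8],
 [-40, -10,  10],
 [-12,  -1,   1],
 [ 32,   6,  -6],
 [-44, -12,  12]]
Now row reduce the product.
R2 ← R2 − (10/9)·R1: [0, -10/9, 10/9]
R3 ← R3 − (1/3)·R1: [0, 5/3, -5/3]
R4 ← R4 + (8/9)·R1: [0, -10/9, 10/9]
R5 ← R5 − (11/9)·R1: [0, -20/9, 20/9]
R3 ← R3 + (3/2)·R2: [0, 0, 0]
R4 ← R4 − R2: [0, 0, 0]
R5 ← R5 − (2)·R2: [0, 0, 0]
2 nonzero rows, so rank(MT) = 2.

2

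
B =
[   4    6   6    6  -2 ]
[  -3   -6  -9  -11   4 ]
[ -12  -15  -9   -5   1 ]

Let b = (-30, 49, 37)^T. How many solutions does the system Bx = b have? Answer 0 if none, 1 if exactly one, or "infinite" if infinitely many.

infinite

Row reduce the augmented matrix [B | b].
R2 ← R2 + (3/4)·R1: [0, -3/2, -9/2, -13/2, 5/2, 53/2]
R3 ← R3 + (3)·R1: [0, 3, 9, 13, -5, -53]
R3 ← R3 + (2)·R2: [0, 0, 0, 0, 0, 0]
The echelon form has 2 nonzero rows, and every pivot lies in the first 5 columns, so rank(B) = rank([B|b]) = 2.
The system is consistent.
rank = 2 < 5 unknowns, so there are infinitely many solutions.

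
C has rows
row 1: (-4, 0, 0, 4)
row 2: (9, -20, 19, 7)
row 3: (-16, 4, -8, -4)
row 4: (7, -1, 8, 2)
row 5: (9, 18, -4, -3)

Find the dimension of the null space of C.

Row reduce to echelon form.
R2 ← R2 + (9/4)·R1: [0, -20, 19, 16]
R3 ← R3 − (4)·R1: [0, 4, -8, -20]
R4 ← R4 + (7/4)·R1: [0, -1, 8, 9]
R5 ← R5 + (9/4)·R1: [0, 18, -4, 6]
R3 ← R3 + (1/5)·R2: [0, 0, -21/5, -84/5]
R4 ← R4 − (1/20)·R2: [0, 0, 141/20, 41/5]
R5 ← R5 + (9/10)·R2: [0, 0, 131/10, 102/5]
R4 ← R4 + (47/28)·R3: [0, 0, 0, -20]
R5 ← R5 + (131/42)·R3: [0, 0, 0, -32]
R5 ← R5 − (8/5)·R4: [0, 0, 0, 0]
4 nonzero rows, so rank(C) = 4.
C has 4 columns; by rank–nullity, nullity = 4 − 4 = 0.

0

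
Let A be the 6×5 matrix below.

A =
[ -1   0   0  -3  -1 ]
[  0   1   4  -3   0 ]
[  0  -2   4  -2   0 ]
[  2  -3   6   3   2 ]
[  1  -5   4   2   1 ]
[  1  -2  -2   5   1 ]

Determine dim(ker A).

Row reduce to echelon form.
R4 ← R4 + (2)·R1: [0, -3, 6, -3, 0]
R5 ← R5 + R1: [0, -5, 4, -1, 0]
R6 ← R6 + R1: [0, -2, -2, 2, 0]
R3 ← R3 + (2)·R2: [0, 0, 12, -8, 0]
R4 ← R4 + (3)·R2: [0, 0, 18, -12, 0]
R5 ← R5 + (5)·R2: [0, 0, 24, -16, 0]
R6 ← R6 + (2)·R2: [0, 0, 6, -4, 0]
R4 ← R4 − (3/2)·R3: [0, 0, 0, 0, 0]
R5 ← R5 − (2)·R3: [0, 0, 0, 0, 0]
R6 ← R6 − (1/2)·R3: [0, 0, 0, 0, 0]
3 nonzero rows, so rank(A) = 3.
A has 5 columns; by rank–nullity, nullity = 5 − 3 = 2.

2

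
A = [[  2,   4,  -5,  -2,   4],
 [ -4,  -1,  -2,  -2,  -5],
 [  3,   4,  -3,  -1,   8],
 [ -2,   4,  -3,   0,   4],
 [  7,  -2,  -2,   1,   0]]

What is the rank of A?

Row reduce to echelon form.
R2 ← R2 + (2)·R1: [0, 7, -12, -6, 3]
R3 ← R3 − (3/2)·R1: [0, -2, 9/2, 2, 2]
R4 ← R4 + R1: [0, 8, -8, -2, 8]
R5 ← R5 − (7/2)·R1: [0, -16, 31/2, 8, -14]
R3 ← R3 + (2/7)·R2: [0, 0, 15/14, 2/7, 20/7]
R4 ← R4 − (8/7)·R2: [0, 0, 40/7, 34/7, 32/7]
R5 ← R5 + (16/7)·R2: [0, 0, -167/14, -40/7, -50/7]
R4 ← R4 − (16/3)·R3: [0, 0, 0, 10/3, -32/3]
R5 ← R5 + (167/15)·R3: [0, 0, 0, -38/15, 74/3]
R5 ← R5 + (19/25)·R4: [0, 0, 0, 0, 414/25]
Echelon form has 5 nonzero rows, so rank(A) = 5.

5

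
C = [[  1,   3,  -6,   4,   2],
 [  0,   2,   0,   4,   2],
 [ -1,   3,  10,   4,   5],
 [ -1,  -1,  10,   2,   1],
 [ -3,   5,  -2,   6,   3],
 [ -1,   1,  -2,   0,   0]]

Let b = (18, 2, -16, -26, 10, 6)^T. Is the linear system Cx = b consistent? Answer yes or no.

yes

Row reduce the augmented matrix [C | b].
R3 ← R3 + R1: [0, 6, 4, 8, 7, 2]
R4 ← R4 + R1: [0, 2, 4, 6, 3, -8]
R5 ← R5 + (3)·R1: [0, 14, -20, 18, 9, 64]
R6 ← R6 + R1: [0, 4, -8, 4, 2, 24]
R3 ← R3 − (3)·R2: [0, 0, 4, -4, 1, -4]
R4 ← R4 − R2: [0, 0, 4, 2, 1, -10]
R5 ← R5 − (7)·R2: [0, 0, -20, -10, -5, 50]
R6 ← R6 − (2)·R2: [0, 0, -8, -4, -2, 20]
R4 ← R4 − R3: [0, 0, 0, 6, 0, -6]
R5 ← R5 + (5)·R3: [0, 0, 0, -30, 0, 30]
R6 ← R6 + (2)·R3: [0, 0, 0, -12, 0, 12]
R5 ← R5 + (5)·R4: [0, 0, 0, 0, 0, 0]
R6 ← R6 + (2)·R4: [0, 0, 0, 0, 0, 0]
The echelon form has 4 nonzero rows, and every pivot lies in the first 5 columns, so rank(C) = rank([C|b]) = 4.
The system is consistent.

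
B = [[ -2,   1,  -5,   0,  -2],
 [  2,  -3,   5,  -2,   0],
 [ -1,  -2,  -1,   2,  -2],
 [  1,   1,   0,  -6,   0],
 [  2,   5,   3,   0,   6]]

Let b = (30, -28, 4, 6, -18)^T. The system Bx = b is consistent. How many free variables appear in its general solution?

2

Row reduce the augmented matrix [B | b].
R2 ← R2 + R1: [0, -2, 0, -2, -2, 2]
R3 ← R3 − (1/2)·R1: [0, -5/2, 3/2, 2, -1, -11]
R4 ← R4 + (1/2)·R1: [0, 3/2, -5/2, -6, -1, 21]
R5 ← R5 + R1: [0, 6, -2, 0, 4, 12]
R3 ← R3 − (5/4)·R2: [0, 0, 3/2, 9/2, 3/2, -27/2]
R4 ← R4 + (3/4)·R2: [0, 0, -5/2, -15/2, -5/2, 45/2]
R5 ← R5 + (3)·R2: [0, 0, -2, -6, -2, 18]
R4 ← R4 + (5/3)·R3: [0, 0, 0, 0, 0, 0]
R5 ← R5 + (4/3)·R3: [0, 0, 0, 0, 0, 0]
The echelon form has 3 nonzero rows, and every pivot lies in the first 5 columns, so rank(B) = rank([B|b]) = 3.
The system is consistent.
Free variables = (unknowns) − (rank) = 5 − 3 = 2.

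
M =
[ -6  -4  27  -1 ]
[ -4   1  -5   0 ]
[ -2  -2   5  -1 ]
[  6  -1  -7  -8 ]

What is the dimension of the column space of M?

4

Row reduce to echelon form.
R2 ← R2 − (2/3)·R1: [0, 11/3, -23, 2/3]
R3 ← R3 − (1/3)·R1: [0, -2/3, -4, -2/3]
R4 ← R4 + R1: [0, -5, 20, -9]
R3 ← R3 + (2/11)·R2: [0, 0, -90/11, -6/11]
R4 ← R4 + (15/11)·R2: [0, 0, -125/11, -89/11]
R4 ← R4 − (25/18)·R3: [0, 0, 0, -22/3]
Echelon form has 4 nonzero rows, so rank(M) = 4.
The column space has dimension equal to the rank: 4.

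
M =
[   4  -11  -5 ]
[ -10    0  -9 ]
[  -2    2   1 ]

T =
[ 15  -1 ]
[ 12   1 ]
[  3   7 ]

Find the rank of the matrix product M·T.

First compute MT:
[[-87, -50],
 [-177, -53],
 [ -3,  11]]
Now row reduce the product.
R2 ← R2 − (59/29)·R1: [0, 1413/29]
R3 ← R3 − (1/29)·R1: [0, 369/29]
R3 ← R3 − (41/157)·R2: [0, 0]
2 nonzero rows, so rank(MT) = 2.

2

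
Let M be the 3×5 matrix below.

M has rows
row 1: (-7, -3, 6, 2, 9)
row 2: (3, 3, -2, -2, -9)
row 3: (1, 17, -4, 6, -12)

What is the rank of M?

3

Row reduce to echelon form.
R2 ← R2 + (3/7)·R1: [0, 12/7, 4/7, -8/7, -36/7]
R3 ← R3 + (1/7)·R1: [0, 116/7, -22/7, 44/7, -75/7]
R3 ← R3 − (29/3)·R2: [0, 0, -26/3, 52/3, 39]
Echelon form has 3 nonzero rows, so rank(M) = 3.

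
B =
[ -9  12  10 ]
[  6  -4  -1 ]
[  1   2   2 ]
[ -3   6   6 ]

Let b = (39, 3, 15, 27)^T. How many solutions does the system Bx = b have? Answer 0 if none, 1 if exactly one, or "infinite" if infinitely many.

Row reduce the augmented matrix [B | b].
R2 ← R2 + (2/3)·R1: [0, 4, 17/3, 29]
R3 ← R3 + (1/9)·R1: [0, 10/3, 28/9, 58/3]
R4 ← R4 − (1/3)·R1: [0, 2, 8/3, 14]
R3 ← R3 − (5/6)·R2: [0, 0, -29/18, -29/6]
R4 ← R4 − (1/2)·R2: [0, 0, -1/6, -1/2]
R4 ← R4 − (3/29)·R3: [0, 0, 0, 0]
The echelon form has 3 nonzero rows, and every pivot lies in the first 3 columns, so rank(B) = rank([B|b]) = 3.
The system is consistent.
rank = 3 = number of unknowns, so the solution is unique.

1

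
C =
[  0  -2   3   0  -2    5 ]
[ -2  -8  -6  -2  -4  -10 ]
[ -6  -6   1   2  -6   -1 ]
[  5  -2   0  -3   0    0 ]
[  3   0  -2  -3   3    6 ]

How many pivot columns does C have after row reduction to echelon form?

Row reduce to echelon form.
Swap R1 ↔ R2
R3 ← R3 − (3)·R1: [0, 18, 19, 8, 6, 29]
R4 ← R4 + (5/2)·R1: [0, -22, -15, -8, -10, -25]
R5 ← R5 + (3/2)·R1: [0, -12, -11, -6, -3, -9]
R3 ← R3 + (9)·R2: [0, 0, 46, 8, -12, 74]
R4 ← R4 − (11)·R2: [0, 0, -48, -8, 12, -80]
R5 ← R5 − (6)·R2: [0, 0, -29, -6, 9, -39]
R4 ← R4 + (24/23)·R3: [0, 0, 0, 8/23, -12/23, -64/23]
R5 ← R5 + (29/46)·R3: [0, 0, 0, -22/23, 33/23, 176/23]
R5 ← R5 + (11/4)·R4: [0, 0, 0, 0, 0, 0]
Echelon form has 4 nonzero rows, so rank(C) = 4.
Each nonzero row contributes one pivot column: 4 pivot columns.

4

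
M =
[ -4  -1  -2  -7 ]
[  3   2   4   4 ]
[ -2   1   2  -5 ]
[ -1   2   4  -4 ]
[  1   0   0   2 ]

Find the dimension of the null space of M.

Row reduce to echelon form.
R2 ← R2 + (3/4)·R1: [0, 5/4, 5/2, -5/4]
R3 ← R3 − (1/2)·R1: [0, 3/2, 3, -3/2]
R4 ← R4 − (1/4)·R1: [0, 9/4, 9/2, -9/4]
R5 ← R5 + (1/4)·R1: [0, -1/4, -1/2, 1/4]
R3 ← R3 − (6/5)·R2: [0, 0, 0, 0]
R4 ← R4 − (9/5)·R2: [0, 0, 0, 0]
R5 ← R5 + (1/5)·R2: [0, 0, 0, 0]
2 nonzero rows, so rank(M) = 2.
M has 4 columns; by rank–nullity, nullity = 4 − 2 = 2.

2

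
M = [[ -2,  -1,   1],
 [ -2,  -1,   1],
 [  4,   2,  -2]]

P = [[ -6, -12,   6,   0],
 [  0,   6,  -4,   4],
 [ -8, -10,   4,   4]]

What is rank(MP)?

First compute MP:
[[  4,   8,  -4,   0],
 [  4,   8,  -4,   0],
 [ -8, -16,   8,   0]]
Now row reduce the product.
R2 ← R2 − R1: [0, 0, 0, 0]
R3 ← R3 + (2)·R1: [0, 0, 0, 0]
1 nonzero row, so rank(MP) = 1.

1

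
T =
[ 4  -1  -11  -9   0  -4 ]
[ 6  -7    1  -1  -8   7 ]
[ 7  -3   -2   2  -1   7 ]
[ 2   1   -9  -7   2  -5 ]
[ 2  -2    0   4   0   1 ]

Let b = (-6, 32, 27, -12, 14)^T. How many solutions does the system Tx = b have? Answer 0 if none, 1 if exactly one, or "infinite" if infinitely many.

Row reduce the augmented matrix [T | b].
R2 ← R2 − (3/2)·R1: [0, -11/2, 35/2, 25/2, -8, 13, 41]
R3 ← R3 − (7/4)·R1: [0, -5/4, 69/4, 71/4, -1, 14, 75/2]
R4 ← R4 − (1/2)·R1: [0, 3/2, -7/2, -5/2, 2, -3, -9]
R5 ← R5 − (1/2)·R1: [0, -3/2, 11/2, 17/2, 0, 3, 17]
R3 ← R3 − (5/22)·R2: [0, 0, 146/11, 164/11, 9/11, 243/22, 310/11]
R4 ← R4 + (3/11)·R2: [0, 0, 14/11, 10/11, -2/11, 6/11, 24/11]
R5 ← R5 − (3/11)·R2: [0, 0, 8/11, 56/11, 24/11, -6/11, 64/11]
R4 ← R4 − (7/73)·R3: [0, 0, 0, -38/73, -19/73, -75/146, -38/73]
R5 ← R5 − (4/73)·R3: [0, 0, 0, 312/73, 156/73, -84/73, 312/73]
R5 ← R5 + (156/19)·R4: [0, 0, 0, 0, 0, -102/19, 0]
The echelon form has 5 nonzero rows, and every pivot lies in the first 6 columns, so rank(T) = rank([T|b]) = 5.
The system is consistent.
rank = 5 < 6 unknowns, so there are infinitely many solutions.

infinite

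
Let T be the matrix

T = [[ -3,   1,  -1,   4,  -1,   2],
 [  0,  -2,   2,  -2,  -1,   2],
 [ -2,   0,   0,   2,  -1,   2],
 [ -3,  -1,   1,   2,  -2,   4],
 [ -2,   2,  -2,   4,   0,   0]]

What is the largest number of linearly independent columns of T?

Row reduce to echelon form.
R3 ← R3 − (2/3)·R1: [0, -2/3, 2/3, -2/3, -1/3, 2/3]
R4 ← R4 − R1: [0, -2, 2, -2, -1, 2]
R5 ← R5 − (2/3)·R1: [0, 4/3, -4/3, 4/3, 2/3, -4/3]
R3 ← R3 − (1/3)·R2: [0, 0, 0, 0, 0, 0]
R4 ← R4 − R2: [0, 0, 0, 0, 0, 0]
R5 ← R5 + (2/3)·R2: [0, 0, 0, 0, 0, 0]
Echelon form has 2 nonzero rows, so rank(T) = 2.
The rank gives the maximum number of linearly independent columns: 2.

2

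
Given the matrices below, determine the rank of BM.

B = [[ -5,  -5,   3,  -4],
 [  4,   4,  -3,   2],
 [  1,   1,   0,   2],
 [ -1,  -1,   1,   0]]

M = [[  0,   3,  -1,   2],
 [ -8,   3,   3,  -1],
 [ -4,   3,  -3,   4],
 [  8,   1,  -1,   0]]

First compute BM:
[[ -4, -25, -15,   7],
 [ -4,  17,  15,  -8],
 [  8,   8,   0,   1],
 [  4,  -3,  -5,   3]]
Now row reduce the product.
R2 ← R2 − R1: [0, 42, 30, -15]
R3 ← R3 + (2)·R1: [0, -42, -30, 15]
R4 ← R4 + R1: [0, -28, -20, 10]
R3 ← R3 + R2: [0, 0, 0, 0]
R4 ← R4 + (2/3)·R2: [0, 0, 0, 0]
2 nonzero rows, so rank(BM) = 2.

2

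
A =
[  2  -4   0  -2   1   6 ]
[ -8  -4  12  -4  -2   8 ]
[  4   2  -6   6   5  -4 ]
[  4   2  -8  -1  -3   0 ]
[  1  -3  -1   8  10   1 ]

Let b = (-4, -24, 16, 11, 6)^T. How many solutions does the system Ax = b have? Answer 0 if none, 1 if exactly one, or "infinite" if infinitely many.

infinite

Row reduce the augmented matrix [A | b].
R2 ← R2 + (4)·R1: [0, -20, 12, -12, 2, 32, -40]
R3 ← R3 − (2)·R1: [0, 10, -6, 10, 3, -16, 24]
R4 ← R4 − (2)·R1: [0, 10, -8, 3, -5, -12, 19]
R5 ← R5 − (1/2)·R1: [0, -1, -1, 9, 19/2, -2, 8]
R3 ← R3 + (1/2)·R2: [0, 0, 0, 4, 4, 0, 4]
R4 ← R4 + (1/2)·R2: [0, 0, -2, -3, -4, 4, -1]
R5 ← R5 − (1/20)·R2: [0, 0, -8/5, 48/5, 47/5, -18/5, 10]
Swap R3 ↔ R4
R5 ← R5 − (4/5)·R3: [0, 0, 0, 12, 63/5, -34/5, 54/5]
R5 ← R5 − (3)·R4: [0, 0, 0, 0, 3/5, -34/5, -6/5]
The echelon form has 5 nonzero rows, and every pivot lies in the first 6 columns, so rank(A) = rank([A|b]) = 5.
The system is consistent.
rank = 5 < 6 unknowns, so there are infinitely many solutions.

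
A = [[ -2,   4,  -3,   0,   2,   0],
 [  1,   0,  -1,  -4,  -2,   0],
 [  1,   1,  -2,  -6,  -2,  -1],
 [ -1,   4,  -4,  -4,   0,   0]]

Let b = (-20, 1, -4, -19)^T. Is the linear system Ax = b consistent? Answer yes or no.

Row reduce the augmented matrix [A | b].
R2 ← R2 + (1/2)·R1: [0, 2, -5/2, -4, -1, 0, -9]
R3 ← R3 + (1/2)·R1: [0, 3, -7/2, -6, -1, -1, -14]
R4 ← R4 − (1/2)·R1: [0, 2, -5/2, -4, -1, 0, -9]
R3 ← R3 − (3/2)·R2: [0, 0, 1/4, 0, 1/2, -1, -1/2]
R4 ← R4 − R2: [0, 0, 0, 0, 0, 0, 0]
The echelon form has 3 nonzero rows, and every pivot lies in the first 6 columns, so rank(A) = rank([A|b]) = 3.
The system is consistent.

yes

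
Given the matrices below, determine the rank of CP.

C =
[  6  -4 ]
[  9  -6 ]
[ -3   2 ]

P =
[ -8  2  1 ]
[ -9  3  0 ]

First compute CP:
[[-12,   0,   6],
 [-18,   0,   9],
 [  6,   0,  -3]]
Now row reduce the product.
R2 ← R2 − (3/2)·R1: [0, 0, 0]
R3 ← R3 + (1/2)·R1: [0, 0, 0]
1 nonzero row, so rank(CP) = 1.

1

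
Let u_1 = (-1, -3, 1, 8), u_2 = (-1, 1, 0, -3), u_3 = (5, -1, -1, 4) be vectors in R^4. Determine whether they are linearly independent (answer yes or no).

no

Form the matrix with these vectors as rows and row reduce.
R2 ← R2 − R1: [0, 4, -1, -11]
R3 ← R3 + (5)·R1: [0, -16, 4, 44]
R3 ← R3 + (4)·R2: [0, 0, 0, 0]
2 nonzero rows, so the 3 vectors span a space of dimension 2.
Since 2 < 3, the vectors are linearly dependent.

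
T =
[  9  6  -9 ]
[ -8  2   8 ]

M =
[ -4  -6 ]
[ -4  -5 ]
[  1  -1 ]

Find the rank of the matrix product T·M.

2

First compute TM:
[[-69, -75],
 [ 32,  30]]
Now row reduce the product.
R2 ← R2 + (32/69)·R1: [0, -110/23]
2 nonzero rows, so rank(TM) = 2.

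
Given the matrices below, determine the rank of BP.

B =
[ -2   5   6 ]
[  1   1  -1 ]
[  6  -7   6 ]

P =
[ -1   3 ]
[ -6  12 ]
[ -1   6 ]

First compute BP:
[[-34,  90],
 [ -6,   9],
 [ 30, -30]]
Now row reduce the product.
R2 ← R2 − (3/17)·R1: [0, -117/17]
R3 ← R3 + (15/17)·R1: [0, 840/17]
R3 ← R3 + (280/39)·R2: [0, 0]
2 nonzero rows, so rank(BP) = 2.

2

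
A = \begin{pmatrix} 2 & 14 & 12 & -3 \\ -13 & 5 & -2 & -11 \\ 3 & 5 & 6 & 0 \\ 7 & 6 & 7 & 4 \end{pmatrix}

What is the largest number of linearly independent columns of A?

Row reduce to echelon form.
R2 ← R2 + (13/2)·R1: [0, 96, 76, -61/2]
R3 ← R3 − (3/2)·R1: [0, -16, -12, 9/2]
R4 ← R4 − (7/2)·R1: [0, -43, -35, 29/2]
R3 ← R3 + (1/6)·R2: [0, 0, 2/3, -7/12]
R4 ← R4 + (43/96)·R2: [0, 0, -23/24, 161/192]
R4 ← R4 + (23/16)·R3: [0, 0, 0, 0]
Echelon form has 3 nonzero rows, so rank(A) = 3.
The rank gives the maximum number of linearly independent columns: 3.

3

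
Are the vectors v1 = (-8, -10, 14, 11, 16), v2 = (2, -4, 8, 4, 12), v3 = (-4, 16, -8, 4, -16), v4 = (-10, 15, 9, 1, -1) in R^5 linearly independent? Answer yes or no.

yes

Form the matrix with these vectors as rows and row reduce.
R2 ← R2 + (1/4)·R1: [0, -13/2, 23/2, 27/4, 16]
R3 ← R3 − (1/2)·R1: [0, 21, -15, -3/2, -24]
R4 ← R4 − (5/4)·R1: [0, 55/2, -17/2, -51/4, -21]
R3 ← R3 + (42/13)·R2: [0, 0, 288/13, 264/13, 360/13]
R4 ← R4 + (55/13)·R2: [0, 0, 522/13, 411/26, 607/13]
R4 ← R4 − (29/16)·R3: [0, 0, 0, -21, -7/2]
4 nonzero rows, so the 4 vectors span a space of dimension 4.
Since 4 = 4, the vectors are linearly independent.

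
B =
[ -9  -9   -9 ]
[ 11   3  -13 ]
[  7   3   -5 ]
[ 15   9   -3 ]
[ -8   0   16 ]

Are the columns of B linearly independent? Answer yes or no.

Row reduce B to echelon form.
R2 ← R2 + (11/9)·R1: [0, -8, -24]
R3 ← R3 + (7/9)·R1: [0, -4, -12]
R4 ← R4 + (5/3)·R1: [0, -6, -18]
R5 ← R5 − (8/9)·R1: [0, 8, 24]
R3 ← R3 − (1/2)·R2: [0, 0, 0]
R4 ← R4 − (3/4)·R2: [0, 0, 0]
R5 ← R5 + R2: [0, 0, 0]
2 pivots among 3 columns.
Only 2 < 3 pivot columns, so the columns are linearly dependent.

no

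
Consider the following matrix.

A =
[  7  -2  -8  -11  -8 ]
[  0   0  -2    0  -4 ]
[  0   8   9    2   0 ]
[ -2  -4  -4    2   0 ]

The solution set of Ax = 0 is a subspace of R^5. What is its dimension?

2

Row reduce to echelon form.
R4 ← R4 + (2/7)·R1: [0, -32/7, -44/7, -8/7, -16/7]
Swap R2 ↔ R3
R4 ← R4 + (4/7)·R2: [0, 0, -8/7, 0, -16/7]
R4 ← R4 − (4/7)·R3: [0, 0, 0, 0, 0]
3 nonzero rows, so rank(A) = 3.
A has 5 columns; by rank–nullity, nullity = 5 − 3 = 2.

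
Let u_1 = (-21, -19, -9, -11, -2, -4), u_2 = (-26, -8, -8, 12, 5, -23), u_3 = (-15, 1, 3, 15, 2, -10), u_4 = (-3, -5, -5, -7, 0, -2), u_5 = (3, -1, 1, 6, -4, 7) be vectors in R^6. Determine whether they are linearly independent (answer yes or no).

Form the matrix with these vectors as rows and row reduce.
R2 ← R2 − (26/21)·R1: [0, 326/21, 22/7, 538/21, 157/21, -379/21]
R3 ← R3 − (5/7)·R1: [0, 102/7, 66/7, 160/7, 24/7, -50/7]
R4 ← R4 − (1/7)·R1: [0, -16/7, -26/7, -38/7, 2/7, -10/7]
R5 ← R5 + (1/7)·R1: [0, -26/7, -2/7, 31/7, -30/7, 45/7]
R3 ← R3 − (153/163)·R2: [0, 0, 1056/163, -194/163, -585/163, 1597/163]
R4 ← R4 + (24/163)·R2: [0, 0, -530/163, -270/163, 226/163, -666/163]
R5 ← R5 + (39/163)·R2: [0, 0, 76/163, 1721/163, -407/163, 344/163]
R4 ← R4 + (265/528)·R3: [0, 0, 0, -595/264, -73/176, 439/528]
R5 ← R5 − (19/264)·R3: [0, 0, 0, 1405/132, -197/88, 371/264]
R5 ← R5 + (562/119)·R4: [0, 0, 0, 0, -999/238, 1269/238]
5 nonzero rows, so the 5 vectors span a space of dimension 5.
Since 5 = 5, the vectors are linearly independent.

yes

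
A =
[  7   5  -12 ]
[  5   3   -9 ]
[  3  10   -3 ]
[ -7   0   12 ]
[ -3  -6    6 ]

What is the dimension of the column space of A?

3

Row reduce to echelon form.
R2 ← R2 − (5/7)·R1: [0, -4/7, -3/7]
R3 ← R3 − (3/7)·R1: [0, 55/7, 15/7]
R4 ← R4 + R1: [0, 5, 0]
R5 ← R5 + (3/7)·R1: [0, -27/7, 6/7]
R3 ← R3 + (55/4)·R2: [0, 0, -15/4]
R4 ← R4 + (35/4)·R2: [0, 0, -15/4]
R5 ← R5 − (27/4)·R2: [0, 0, 15/4]
R4 ← R4 − R3: [0, 0, 0]
R5 ← R5 + R3: [0, 0, 0]
Echelon form has 3 nonzero rows, so rank(A) = 3.
The column space has dimension equal to the rank: 3.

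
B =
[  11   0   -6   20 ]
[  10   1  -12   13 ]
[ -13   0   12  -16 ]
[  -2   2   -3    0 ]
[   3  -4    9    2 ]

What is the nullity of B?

Row reduce to echelon form.
R2 ← R2 − (10/11)·R1: [0, 1, -72/11, -57/11]
R3 ← R3 + (13/11)·R1: [0, 0, 54/11, 84/11]
R4 ← R4 + (2/11)·R1: [0, 2, -45/11, 40/11]
R5 ← R5 − (3/11)·R1: [0, -4, 117/11, -38/11]
R4 ← R4 − (2)·R2: [0, 0, 9, 14]
R5 ← R5 + (4)·R2: [0, 0, -171/11, -266/11]
R4 ← R4 − (11/6)·R3: [0, 0, 0, 0]
R5 ← R5 + (19/6)·R3: [0, 0, 0, 0]
3 nonzero rows, so rank(B) = 3.
B has 4 columns; by rank–nullity, nullity = 4 − 3 = 1.

1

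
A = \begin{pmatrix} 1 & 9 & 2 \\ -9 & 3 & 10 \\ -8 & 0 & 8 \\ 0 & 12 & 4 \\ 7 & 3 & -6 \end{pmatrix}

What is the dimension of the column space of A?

2

Row reduce to echelon form.
R2 ← R2 + (9)·R1: [0, 84, 28]
R3 ← R3 + (8)·R1: [0, 72, 24]
R5 ← R5 − (7)·R1: [0, -60, -20]
R3 ← R3 − (6/7)·R2: [0, 0, 0]
R4 ← R4 − (1/7)·R2: [0, 0, 0]
R5 ← R5 + (5/7)·R2: [0, 0, 0]
Echelon form has 2 nonzero rows, so rank(A) = 2.
The column space has dimension equal to the rank: 2.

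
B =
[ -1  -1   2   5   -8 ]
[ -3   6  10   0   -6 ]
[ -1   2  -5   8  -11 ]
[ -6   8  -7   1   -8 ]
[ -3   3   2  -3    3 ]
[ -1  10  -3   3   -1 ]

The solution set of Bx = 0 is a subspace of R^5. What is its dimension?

Row reduce to echelon form.
R2 ← R2 − (3)·R1: [0, 9, 4, -15, 18]
R3 ← R3 − R1: [0, 3, -7, 3, -3]
R4 ← R4 − (6)·R1: [0, 14, -19, -29, 40]
R5 ← R5 − (3)·R1: [0, 6, -4, -18, 27]
R6 ← R6 − R1: [0, 11, -5, -2, 7]
R3 ← R3 − (1/3)·R2: [0, 0, -25/3, 8, -9]
R4 ← R4 − (14/9)·R2: [0, 0, -227/9, -17/3, 12]
R5 ← R5 − (2/3)·R2: [0, 0, -20/3, -8, 15]
R6 ← R6 − (11/9)·R2: [0, 0, -89/9, 49/3, -15]
R4 ← R4 − (227/75)·R3: [0, 0, 0, -747/25, 981/25]
R5 ← R5 − (4/5)·R3: [0, 0, 0, -72/5, 111/5]
R6 ← R6 − (89/75)·R3: [0, 0, 0, 171/25, -108/25]
R5 ← R5 − (40/83)·R4: [0, 0, 0, 0, 273/83]
R6 ← R6 + (19/83)·R4: [0, 0, 0, 0, 387/83]
R6 ← R6 − (129/91)·R5: [0, 0, 0, 0, 0]
5 nonzero rows, so rank(B) = 5.
B has 5 columns; by rank–nullity, nullity = 5 − 5 = 0.

0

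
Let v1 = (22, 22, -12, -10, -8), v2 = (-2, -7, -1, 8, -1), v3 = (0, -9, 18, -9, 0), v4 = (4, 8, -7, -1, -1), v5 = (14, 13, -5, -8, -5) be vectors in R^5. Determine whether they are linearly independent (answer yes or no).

Form the matrix with these vectors as rows and row reduce.
R2 ← R2 + (1/11)·R1: [0, -5, -23/11, 78/11, -19/11]
R4 ← R4 − (2/11)·R1: [0, 4, -53/11, 9/11, 5/11]
R5 ← R5 − (7/11)·R1: [0, -1, 29/11, -18/11, 1/11]
R3 ← R3 − (9/5)·R2: [0, 0, 1197/55, -1197/55, 171/55]
R4 ← R4 + (4/5)·R2: [0, 0, -357/55, 357/55, -51/55]
R5 ← R5 − (1/5)·R2: [0, 0, 168/55, -168/55, 24/55]
R4 ← R4 + (17/57)·R3: [0, 0, 0, 0, 0]
R5 ← R5 − (8/57)·R3: [0, 0, 0, 0, 0]
3 nonzero rows, so the 5 vectors span a space of dimension 3.
Since 3 < 5, the vectors are linearly dependent.

no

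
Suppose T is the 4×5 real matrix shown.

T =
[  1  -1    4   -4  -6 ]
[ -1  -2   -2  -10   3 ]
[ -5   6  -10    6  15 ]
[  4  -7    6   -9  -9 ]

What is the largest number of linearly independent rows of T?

3

Row reduce to echelon form.
R2 ← R2 + R1: [0, -3, 2, -14, -3]
R3 ← R3 + (5)·R1: [0, 1, 10, -14, -15]
R4 ← R4 − (4)·R1: [0, -3, -10, 7, 15]
R3 ← R3 + (1/3)·R2: [0, 0, 32/3, -56/3, -16]
R4 ← R4 − R2: [0, 0, -12, 21, 18]
R4 ← R4 + (9/8)·R3: [0, 0, 0, 0, 0]
Echelon form has 3 nonzero rows, so rank(T) = 3.
The rank gives the maximum number of linearly independent rows: 3.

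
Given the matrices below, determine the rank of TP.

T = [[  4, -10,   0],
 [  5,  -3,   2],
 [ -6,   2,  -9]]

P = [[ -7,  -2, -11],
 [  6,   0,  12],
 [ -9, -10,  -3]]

First compute TP:
[[-88,  -8, -164],
 [-71, -30, -97],
 [135, 102, 117]]
Now row reduce the product.
R2 ← R2 − (71/88)·R1: [0, -259/11, 777/22]
R3 ← R3 + (135/88)·R1: [0, 987/11, -2961/22]
R3 ← R3 + (141/37)·R2: [0, 0, 0]
2 nonzero rows, so rank(TP) = 2.

2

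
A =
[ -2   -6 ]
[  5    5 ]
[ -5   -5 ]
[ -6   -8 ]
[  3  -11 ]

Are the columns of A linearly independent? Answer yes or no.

yes

Row reduce A to echelon form.
R2 ← R2 + (5/2)·R1: [0, -10]
R3 ← R3 − (5/2)·R1: [0, 10]
R4 ← R4 − (3)·R1: [0, 10]
R5 ← R5 + (3/2)·R1: [0, -20]
R3 ← R3 + R2: [0, 0]
R4 ← R4 + R2: [0, 0]
R5 ← R5 − (2)·R2: [0, 0]
2 pivots among 2 columns.
Every column is a pivot column, so the columns are linearly independent.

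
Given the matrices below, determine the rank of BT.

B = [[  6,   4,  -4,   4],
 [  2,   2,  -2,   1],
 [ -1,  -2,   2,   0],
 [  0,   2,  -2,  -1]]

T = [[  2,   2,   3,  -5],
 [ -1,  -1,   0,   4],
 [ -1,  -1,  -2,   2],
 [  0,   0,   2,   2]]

First compute BT:
[[ 12,  12,  34, -14],
 [  4,   4,  12,  -4],
 [ -2,  -2,  -7,   1],
 [  0,   0,   2,   2]]
Now row reduce the product.
R2 ← R2 − (1/3)·R1: [0, 0, 2/3, 2/3]
R3 ← R3 + (1/6)·R1: [0, 0, -4/3, -4/3]
R3 ← R3 + (2)·R2: [0, 0, 0, 0]
R4 ← R4 − (3)·R2: [0, 0, 0, 0]
2 nonzero rows, so rank(BT) = 2.

2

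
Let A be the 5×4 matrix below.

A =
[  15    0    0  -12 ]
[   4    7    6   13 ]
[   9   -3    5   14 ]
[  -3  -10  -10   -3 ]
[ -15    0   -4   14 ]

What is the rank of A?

Row reduce to echelon form.
R2 ← R2 − (4/15)·R1: [0, 7, 6, 81/5]
R3 ← R3 − (3/5)·R1: [0, -3, 5, 106/5]
R4 ← R4 + (1/5)·R1: [0, -10, -10, -27/5]
R5 ← R5 + R1: [0, 0, -4, 2]
R3 ← R3 + (3/7)·R2: [0, 0, 53/7, 197/7]
R4 ← R4 + (10/7)·R2: [0, 0, -10/7, 621/35]
R4 ← R4 + (10/53)·R3: [0, 0, 0, 6109/265]
R5 ← R5 + (28/53)·R3: [0, 0, 0, 894/53]
R5 ← R5 − (30/41)·R4: [0, 0, 0, 0]
Echelon form has 4 nonzero rows, so rank(A) = 4.

4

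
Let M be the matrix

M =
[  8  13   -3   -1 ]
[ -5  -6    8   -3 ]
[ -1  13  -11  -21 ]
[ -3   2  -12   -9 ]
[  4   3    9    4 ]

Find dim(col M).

3

Row reduce to echelon form.
R2 ← R2 + (5/8)·R1: [0, 17/8, 49/8, -29/8]
R3 ← R3 + (1/8)·R1: [0, 117/8, -91/8, -169/8]
R4 ← R4 + (3/8)·R1: [0, 55/8, -105/8, -75/8]
R5 ← R5 − (1/2)·R1: [0, -7/2, 21/2, 9/2]
R3 ← R3 − (117/17)·R2: [0, 0, -910/17, 65/17]
R4 ← R4 − (55/17)·R2: [0, 0, -560/17, 40/17]
R5 ← R5 + (28/17)·R2: [0, 0, 350/17, -25/17]
R4 ← R4 − (8/13)·R3: [0, 0, 0, 0]
R5 ← R5 + (5/13)·R3: [0, 0, 0, 0]
Echelon form has 3 nonzero rows, so rank(M) = 3.
The column space has dimension equal to the rank: 3.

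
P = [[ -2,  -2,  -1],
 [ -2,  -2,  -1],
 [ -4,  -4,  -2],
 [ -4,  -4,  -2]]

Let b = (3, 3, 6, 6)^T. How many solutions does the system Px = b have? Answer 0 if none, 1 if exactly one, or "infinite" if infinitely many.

infinite

Row reduce the augmented matrix [P | b].
R2 ← R2 − R1: [0, 0, 0, 0]
R3 ← R3 − (2)·R1: [0, 0, 0, 0]
R4 ← R4 − (2)·R1: [0, 0, 0, 0]
The echelon form has 1 nonzero rows, and every pivot lies in the first 3 columns, so rank(P) = rank([P|b]) = 1.
The system is consistent.
rank = 1 < 3 unknowns, so there are infinitely many solutions.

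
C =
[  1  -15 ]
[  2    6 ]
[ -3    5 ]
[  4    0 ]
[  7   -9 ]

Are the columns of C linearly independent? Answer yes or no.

Row reduce C to echelon form.
R2 ← R2 − (2)·R1: [0, 36]
R3 ← R3 + (3)·R1: [0, -40]
R4 ← R4 − (4)·R1: [0, 60]
R5 ← R5 − (7)·R1: [0, 96]
R3 ← R3 + (10/9)·R2: [0, 0]
R4 ← R4 − (5/3)·R2: [0, 0]
R5 ← R5 − (8/3)·R2: [0, 0]
2 pivots among 2 columns.
Every column is a pivot column, so the columns are linearly independent.

yes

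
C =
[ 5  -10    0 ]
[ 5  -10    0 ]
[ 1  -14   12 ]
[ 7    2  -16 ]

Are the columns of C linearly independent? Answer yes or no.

Row reduce C to echelon form.
R2 ← R2 − R1: [0, 0, 0]
R3 ← R3 − (1/5)·R1: [0, -12, 12]
R4 ← R4 − (7/5)·R1: [0, 16, -16]
Swap R2 ↔ R3
R4 ← R4 + (4/3)·R2: [0, 0, 0]
2 pivots among 3 columns.
Only 2 < 3 pivot columns, so the columns are linearly dependent.

no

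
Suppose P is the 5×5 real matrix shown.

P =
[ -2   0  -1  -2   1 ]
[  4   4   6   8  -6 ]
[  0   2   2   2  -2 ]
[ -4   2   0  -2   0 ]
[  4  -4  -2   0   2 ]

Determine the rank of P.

2

Row reduce to echelon form.
R2 ← R2 + (2)·R1: [0, 4, 4, 4, -4]
R4 ← R4 − (2)·R1: [0, 2, 2, 2, -2]
R5 ← R5 + (2)·R1: [0, -4, -4, -4, 4]
R3 ← R3 − (1/2)·R2: [0, 0, 0, 0, 0]
R4 ← R4 − (1/2)·R2: [0, 0, 0, 0, 0]
R5 ← R5 + R2: [0, 0, 0, 0, 0]
Echelon form has 2 nonzero rows, so rank(P) = 2.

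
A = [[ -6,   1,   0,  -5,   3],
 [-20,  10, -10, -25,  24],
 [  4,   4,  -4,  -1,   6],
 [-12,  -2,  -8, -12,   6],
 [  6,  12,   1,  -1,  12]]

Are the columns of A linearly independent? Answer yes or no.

no

Row reduce A to echelon form.
R2 ← R2 − (10/3)·R1: [0, 20/3, -10, -25/3, 14]
R3 ← R3 + (2/3)·R1: [0, 14/3, -4, -13/3, 8]
R4 ← R4 − (2)·R1: [0, -4, -8, -2, 0]
R5 ← R5 + R1: [0, 13, 1, -6, 15]
R3 ← R3 − (7/10)·R2: [0, 0, 3, 3/2, -9/5]
R4 ← R4 + (3/5)·R2: [0, 0, -14, -7, 42/5]
R5 ← R5 − (39/20)·R2: [0, 0, 41/2, 41/4, -123/10]
R4 ← R4 + (14/3)·R3: [0, 0, 0, 0, 0]
R5 ← R5 − (41/6)·R3: [0, 0, 0, 0, 0]
3 pivots among 5 columns.
Only 3 < 5 pivot columns, so the columns are linearly dependent.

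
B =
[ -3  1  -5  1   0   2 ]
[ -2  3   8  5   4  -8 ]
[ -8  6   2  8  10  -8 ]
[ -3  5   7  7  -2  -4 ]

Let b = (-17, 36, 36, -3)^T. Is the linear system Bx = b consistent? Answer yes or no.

Row reduce the augmented matrix [B | b].
R2 ← R2 − (2/3)·R1: [0, 7/3, 34/3, 13/3, 4, -28/3, 142/3]
R3 ← R3 − (8/3)·R1: [0, 10/3, 46/3, 16/3, 10, -40/3, 244/3]
R4 ← R4 − R1: [0, 4, 12, 6, -2, -6, 14]
R3 ← R3 − (10/7)·R2: [0, 0, -6/7, -6/7, 30/7, 0, 96/7]
R4 ← R4 − (12/7)·R2: [0, 0, -52/7, -10/7, -62/7, 10, -470/7]
R4 ← R4 − (26/3)·R3: [0, 0, 0, 6, -46, 10, -186]
The echelon form has 4 nonzero rows, and every pivot lies in the first 6 columns, so rank(B) = rank([B|b]) = 4.
The system is consistent.

yes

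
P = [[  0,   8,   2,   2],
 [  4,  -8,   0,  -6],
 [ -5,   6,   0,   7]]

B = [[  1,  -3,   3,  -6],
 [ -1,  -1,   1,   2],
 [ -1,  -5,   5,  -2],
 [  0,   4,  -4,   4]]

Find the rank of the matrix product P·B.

First compute PB:
[[-10, -10,  10,  20],
 [ 12, -28,  28, -64],
 [-11,  37, -37,  70]]
Now row reduce the product.
R2 ← R2 + (6/5)·R1: [0, -40, 40, -40]
R3 ← R3 − (11/10)·R1: [0, 48, -48, 48]
R3 ← R3 + (6/5)·R2: [0, 0, 0, 0]
2 nonzero rows, so rank(PB) = 2.

2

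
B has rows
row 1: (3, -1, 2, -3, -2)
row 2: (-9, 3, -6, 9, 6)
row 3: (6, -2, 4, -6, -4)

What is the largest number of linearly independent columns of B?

Row reduce to echelon form.
R2 ← R2 + (3)·R1: [0, 0, 0, 0, 0]
R3 ← R3 − (2)·R1: [0, 0, 0, 0, 0]
Echelon form has 1 nonzero row, so rank(B) = 1.
The rank gives the maximum number of linearly independent columns: 1.

1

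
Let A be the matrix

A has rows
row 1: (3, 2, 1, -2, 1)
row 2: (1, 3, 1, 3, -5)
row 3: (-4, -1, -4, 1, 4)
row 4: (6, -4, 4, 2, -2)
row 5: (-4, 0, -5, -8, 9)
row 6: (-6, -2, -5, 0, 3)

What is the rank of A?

Row reduce to echelon form.
R2 ← R2 − (1/3)·R1: [0, 7/3, 2/3, 11/3, -16/3]
R3 ← R3 + (4/3)·R1: [0, 5/3, -8/3, -5/3, 16/3]
R4 ← R4 − (2)·R1: [0, -8, 2, 6, -4]
R5 ← R5 + (4/3)·R1: [0, 8/3, -11/3, -32/3, 31/3]
R6 ← R6 + (2)·R1: [0, 2, -3, -4, 5]
R3 ← R3 − (5/7)·R2: [0, 0, -22/7, -30/7, 64/7]
R4 ← R4 + (24/7)·R2: [0, 0, 30/7, 130/7, -156/7]
R5 ← R5 − (8/7)·R2: [0, 0, -31/7, -104/7, 115/7]
R6 ← R6 − (6/7)·R2: [0, 0, -25/7, -50/7, 67/7]
R4 ← R4 + (15/11)·R3: [0, 0, 0, 140/11, -108/11]
R5 ← R5 − (31/22)·R3: [0, 0, 0, -97/11, 39/11]
R6 ← R6 − (25/22)·R3: [0, 0, 0, -25/11, -9/11]
R5 ← R5 + (97/140)·R4: [0, 0, 0, 0, -114/35]
R6 ← R6 + (5/28)·R4: [0, 0, 0, 0, -18/7]
R6 ← R6 − (15/19)·R5: [0, 0, 0, 0, 0]
Echelon form has 5 nonzero rows, so rank(A) = 5.

5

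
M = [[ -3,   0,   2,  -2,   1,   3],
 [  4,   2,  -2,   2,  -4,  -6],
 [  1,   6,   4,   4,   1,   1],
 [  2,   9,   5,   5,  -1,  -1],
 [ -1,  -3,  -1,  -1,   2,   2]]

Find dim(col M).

Row reduce to echelon form.
R2 ← R2 + (4/3)·R1: [0, 2, 2/3, -2/3, -8/3, -2]
R3 ← R3 + (1/3)·R1: [0, 6, 14/3, 10/3, 4/3, 2]
R4 ← R4 + (2/3)·R1: [0, 9, 19/3, 11/3, -1/3, 1]
R5 ← R5 − (1/3)·R1: [0, -3, -5/3, -1/3, 5/3, 1]
R3 ← R3 − (3)·R2: [0, 0, 8/3, 16/3, 28/3, 8]
R4 ← R4 − (9/2)·R2: [0, 0, 10/3, 20/3, 35/3, 10]
R5 ← R5 + (3/2)·R2: [0, 0, -2/3, -4/3, -7/3, -2]
R4 ← R4 − (5/4)·R3: [0, 0, 0, 0, 0, 0]
R5 ← R5 + (1/4)·R3: [0, 0, 0, 0, 0, 0]
Echelon form has 3 nonzero rows, so rank(M) = 3.
The column space has dimension equal to the rank: 3.

3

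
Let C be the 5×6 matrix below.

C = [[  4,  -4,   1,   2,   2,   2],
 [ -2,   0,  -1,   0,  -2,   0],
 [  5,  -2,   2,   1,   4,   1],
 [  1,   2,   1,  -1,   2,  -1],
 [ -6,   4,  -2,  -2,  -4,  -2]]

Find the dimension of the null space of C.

4

Row reduce to echelon form.
R2 ← R2 + (1/2)·R1: [0, -2, -1/2, 1, -1, 1]
R3 ← R3 − (5/4)·R1: [0, 3, 3/4, -3/2, 3/2, -3/2]
R4 ← R4 − (1/4)·R1: [0, 3, 3/4, -3/2, 3/2, -3/2]
R5 ← R5 + (3/2)·R1: [0, -2, -1/2, 1, -1, 1]
R3 ← R3 + (3/2)·R2: [0, 0, 0, 0, 0, 0]
R4 ← R4 + (3/2)·R2: [0, 0, 0, 0, 0, 0]
R5 ← R5 − R2: [0, 0, 0, 0, 0, 0]
2 nonzero rows, so rank(C) = 2.
C has 6 columns; by rank–nullity, nullity = 6 − 2 = 4.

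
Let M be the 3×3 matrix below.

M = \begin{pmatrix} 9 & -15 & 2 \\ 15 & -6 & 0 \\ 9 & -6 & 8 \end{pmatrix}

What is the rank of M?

3

Row reduce to echelon form.
R2 ← R2 − (5/3)·R1: [0, 19, -10/3]
R3 ← R3 − R1: [0, 9, 6]
R3 ← R3 − (9/19)·R2: [0, 0, 144/19]
Echelon form has 3 nonzero rows, so rank(M) = 3.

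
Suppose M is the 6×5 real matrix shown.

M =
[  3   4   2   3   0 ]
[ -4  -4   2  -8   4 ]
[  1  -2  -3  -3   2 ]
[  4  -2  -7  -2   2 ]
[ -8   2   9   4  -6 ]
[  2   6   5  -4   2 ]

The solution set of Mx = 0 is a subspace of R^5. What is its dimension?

Row reduce to echelon form.
R2 ← R2 + (4/3)·R1: [0, 4/3, 14/3, -4, 4]
R3 ← R3 − (1/3)·R1: [0, -10/3, -11/3, -4, 2]
R4 ← R4 − (4/3)·R1: [0, -22/3, -29/3, -6, 2]
R5 ← R5 + (8/3)·R1: [0, 38/3, 43/3, 12, -6]
R6 ← R6 − (2/3)·R1: [0, 10/3, 11/3, -6, 2]
R3 ← R3 + (5/2)·R2: [0, 0, 8, -14, 12]
R4 ← R4 + (11/2)·R2: [0, 0, 16, -28, 24]
R5 ← R5 − (19/2)·R2: [0, 0, -30, 50, -44]
R6 ← R6 − (5/2)·R2: [0, 0, -8, 4, -8]
R4 ← R4 − (2)·R3: [0, 0, 0, 0, 0]
R5 ← R5 + (15/4)·R3: [0, 0, 0, -5/2, 1]
R6 ← R6 + R3: [0, 0, 0, -10, 4]
Swap R4 ↔ R5
R6 ← R6 − (4)·R4: [0, 0, 0, 0, 0]
4 nonzero rows, so rank(M) = 4.
M has 5 columns; by rank–nullity, nullity = 5 − 4 = 1.

1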